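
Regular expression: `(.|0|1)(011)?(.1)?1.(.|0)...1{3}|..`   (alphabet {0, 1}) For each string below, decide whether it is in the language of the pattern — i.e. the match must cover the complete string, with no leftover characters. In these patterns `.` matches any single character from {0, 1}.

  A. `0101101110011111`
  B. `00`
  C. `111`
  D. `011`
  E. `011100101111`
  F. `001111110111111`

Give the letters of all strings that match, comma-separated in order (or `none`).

A → no match
B → match
C → no match
D → no match
E → match
F → match

B, E, F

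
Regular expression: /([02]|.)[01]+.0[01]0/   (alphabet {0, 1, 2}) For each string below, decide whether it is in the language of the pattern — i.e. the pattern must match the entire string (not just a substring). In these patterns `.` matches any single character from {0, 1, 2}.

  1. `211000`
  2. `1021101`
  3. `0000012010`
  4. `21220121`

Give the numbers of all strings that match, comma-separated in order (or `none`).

1 → match
2 → no match — must end with `0`
3 → match
4 → no match — must end with `0`

1, 3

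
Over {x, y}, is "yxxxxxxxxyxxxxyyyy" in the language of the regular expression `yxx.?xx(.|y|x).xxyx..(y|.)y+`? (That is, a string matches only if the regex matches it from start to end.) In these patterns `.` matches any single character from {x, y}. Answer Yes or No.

Yes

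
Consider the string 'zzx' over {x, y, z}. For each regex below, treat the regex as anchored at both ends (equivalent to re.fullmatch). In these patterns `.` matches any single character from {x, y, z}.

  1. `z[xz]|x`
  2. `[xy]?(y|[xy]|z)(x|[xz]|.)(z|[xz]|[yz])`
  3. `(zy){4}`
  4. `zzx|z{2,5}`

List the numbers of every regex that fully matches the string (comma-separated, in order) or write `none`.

1 → no match
2 → match
3 → no match — must start with 'zy'
4 → match

2, 4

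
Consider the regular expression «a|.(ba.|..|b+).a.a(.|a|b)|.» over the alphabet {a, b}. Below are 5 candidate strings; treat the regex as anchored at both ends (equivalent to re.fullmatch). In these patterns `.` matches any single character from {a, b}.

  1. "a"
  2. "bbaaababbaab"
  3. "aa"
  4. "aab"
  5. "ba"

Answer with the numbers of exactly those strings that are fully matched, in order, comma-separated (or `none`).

1 → match
2 → no match
3 → no match
4 → no match
5 → no match

1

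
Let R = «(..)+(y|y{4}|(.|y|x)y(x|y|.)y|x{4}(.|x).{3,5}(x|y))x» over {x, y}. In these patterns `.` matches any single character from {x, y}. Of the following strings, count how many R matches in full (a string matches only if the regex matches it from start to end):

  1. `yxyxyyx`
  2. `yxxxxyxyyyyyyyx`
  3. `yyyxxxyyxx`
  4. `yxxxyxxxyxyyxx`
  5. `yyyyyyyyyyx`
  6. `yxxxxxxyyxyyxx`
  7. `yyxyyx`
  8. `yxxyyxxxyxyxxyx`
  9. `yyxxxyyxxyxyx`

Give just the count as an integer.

5

1 → no match
2 → match
3 → no match
4 → no match
5 → match
6 → match
7 → match
8 → no match
9 → match
Total matched: 5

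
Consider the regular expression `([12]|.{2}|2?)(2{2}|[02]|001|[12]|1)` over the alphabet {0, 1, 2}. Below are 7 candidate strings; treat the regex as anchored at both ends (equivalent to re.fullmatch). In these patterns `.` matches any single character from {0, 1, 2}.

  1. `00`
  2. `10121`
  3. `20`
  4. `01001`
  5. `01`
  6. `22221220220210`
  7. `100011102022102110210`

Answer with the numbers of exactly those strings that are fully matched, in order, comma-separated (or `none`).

1 → no match
2 → no match
3 → match
4 → match
5 → no match
6 → no match
7 → no match

3, 4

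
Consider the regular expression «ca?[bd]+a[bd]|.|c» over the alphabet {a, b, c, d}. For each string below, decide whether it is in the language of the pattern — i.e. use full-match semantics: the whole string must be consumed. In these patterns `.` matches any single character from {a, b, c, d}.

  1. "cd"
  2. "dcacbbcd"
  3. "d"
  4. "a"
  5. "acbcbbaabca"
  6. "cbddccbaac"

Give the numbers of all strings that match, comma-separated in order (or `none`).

3, 4

1. "cd" → no match
2. "dcacbbcd" → no match
3. "d" → match
4. "a" → match
5. "acbcbbaabca" → no match
6. "cbddccbaac" → no match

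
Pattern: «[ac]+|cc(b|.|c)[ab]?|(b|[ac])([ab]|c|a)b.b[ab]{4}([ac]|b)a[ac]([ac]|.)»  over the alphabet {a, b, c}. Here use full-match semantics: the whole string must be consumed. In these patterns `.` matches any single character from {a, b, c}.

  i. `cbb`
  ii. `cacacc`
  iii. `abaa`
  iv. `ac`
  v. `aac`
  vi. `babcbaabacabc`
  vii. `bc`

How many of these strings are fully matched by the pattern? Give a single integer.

i → no match
ii → match
iii → no match
iv → match
v → match
vi → no match
vii → no match
Total matched: 3

3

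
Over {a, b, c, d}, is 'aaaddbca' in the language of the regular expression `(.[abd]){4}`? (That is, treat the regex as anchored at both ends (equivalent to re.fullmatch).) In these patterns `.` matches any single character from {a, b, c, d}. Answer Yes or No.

Yes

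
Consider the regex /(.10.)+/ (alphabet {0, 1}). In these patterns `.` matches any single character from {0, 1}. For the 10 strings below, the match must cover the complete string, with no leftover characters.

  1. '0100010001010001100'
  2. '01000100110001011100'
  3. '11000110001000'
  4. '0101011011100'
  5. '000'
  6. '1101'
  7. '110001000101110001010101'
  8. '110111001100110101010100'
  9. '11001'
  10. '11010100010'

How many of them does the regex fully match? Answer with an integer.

4

1 → no match
2 → match
3 → no match
4 → no match
5. '000' → no match
6. '1101' → match
7 → match
8 → match
9. '11001' → no match
10. '11010100010' → no match
Total matched: 4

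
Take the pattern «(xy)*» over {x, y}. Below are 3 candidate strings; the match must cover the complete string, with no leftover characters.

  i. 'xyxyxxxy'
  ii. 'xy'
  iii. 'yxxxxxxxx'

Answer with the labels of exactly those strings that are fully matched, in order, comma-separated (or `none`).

i. 'xyxyxxxy' → no match
ii. 'xy' → match
iii. 'yxxxxxxxx' → no match

ii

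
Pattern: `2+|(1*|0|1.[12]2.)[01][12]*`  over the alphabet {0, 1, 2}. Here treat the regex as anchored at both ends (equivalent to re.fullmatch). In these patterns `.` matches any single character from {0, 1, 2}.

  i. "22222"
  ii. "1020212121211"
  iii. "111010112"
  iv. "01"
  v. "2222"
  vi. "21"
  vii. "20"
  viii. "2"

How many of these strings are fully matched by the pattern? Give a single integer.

i → match
ii → no match
iii → no match
iv → match
v → match
vi → no match
vii → no match
viii → match
Total matched: 4

4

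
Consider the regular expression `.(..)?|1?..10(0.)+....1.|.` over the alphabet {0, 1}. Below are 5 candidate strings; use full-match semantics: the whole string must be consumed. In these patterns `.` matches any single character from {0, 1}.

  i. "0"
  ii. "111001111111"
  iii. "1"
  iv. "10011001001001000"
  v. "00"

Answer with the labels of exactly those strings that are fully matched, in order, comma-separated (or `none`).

i → match
ii → match
iii → match
iv → no match
v → no match

i, ii, iii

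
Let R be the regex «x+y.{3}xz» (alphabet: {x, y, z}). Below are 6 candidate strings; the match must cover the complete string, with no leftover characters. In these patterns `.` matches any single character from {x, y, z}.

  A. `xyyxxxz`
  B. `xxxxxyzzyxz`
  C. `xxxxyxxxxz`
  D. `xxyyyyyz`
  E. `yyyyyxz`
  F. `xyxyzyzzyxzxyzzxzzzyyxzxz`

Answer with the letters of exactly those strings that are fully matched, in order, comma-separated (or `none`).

A, B, C

A → match
B → match
C → match
D → no match — must end with `xz`
E → no match — must start with `x`
F → no match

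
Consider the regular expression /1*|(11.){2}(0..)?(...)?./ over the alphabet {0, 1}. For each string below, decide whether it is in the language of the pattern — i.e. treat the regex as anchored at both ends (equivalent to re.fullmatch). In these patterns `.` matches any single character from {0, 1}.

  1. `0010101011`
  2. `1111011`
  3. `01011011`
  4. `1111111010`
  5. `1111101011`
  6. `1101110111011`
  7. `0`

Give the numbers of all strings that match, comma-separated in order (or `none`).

4, 5, 6

1 → no match
2 → no match
3 → no match
4 → match
5 → match
6 → match
7 → no match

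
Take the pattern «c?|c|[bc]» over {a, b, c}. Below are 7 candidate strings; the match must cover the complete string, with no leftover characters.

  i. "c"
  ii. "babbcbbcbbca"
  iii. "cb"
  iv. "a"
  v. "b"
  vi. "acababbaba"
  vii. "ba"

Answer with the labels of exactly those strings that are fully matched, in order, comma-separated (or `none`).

i → match
ii → no match
iii → no match
iv → no match
v → match
vi → no match
vii → no match

i, v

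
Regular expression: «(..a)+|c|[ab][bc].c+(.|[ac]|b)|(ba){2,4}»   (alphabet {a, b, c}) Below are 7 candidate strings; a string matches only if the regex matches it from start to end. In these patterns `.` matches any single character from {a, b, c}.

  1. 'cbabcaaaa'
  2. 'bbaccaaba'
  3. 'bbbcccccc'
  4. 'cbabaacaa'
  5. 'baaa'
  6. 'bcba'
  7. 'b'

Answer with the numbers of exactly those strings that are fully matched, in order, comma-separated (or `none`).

1 → match
2 → match
3 → match
4 → match
5 → no match
6 → no match
7 → no match

1, 2, 3, 4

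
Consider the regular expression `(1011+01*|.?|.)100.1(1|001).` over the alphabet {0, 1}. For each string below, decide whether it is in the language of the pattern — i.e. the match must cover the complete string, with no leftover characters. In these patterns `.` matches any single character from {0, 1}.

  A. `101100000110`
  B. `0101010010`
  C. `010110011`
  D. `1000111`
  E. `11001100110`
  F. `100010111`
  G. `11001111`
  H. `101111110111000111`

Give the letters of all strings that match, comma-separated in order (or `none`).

D, G, H

A. `101100000110` → no match
B. `0101010010` → no match
C. `010110011` → no match
D. `1000111` → match
E. `11001100110` → no match
F. `100010111` → no match
G. `11001111` → match
H → match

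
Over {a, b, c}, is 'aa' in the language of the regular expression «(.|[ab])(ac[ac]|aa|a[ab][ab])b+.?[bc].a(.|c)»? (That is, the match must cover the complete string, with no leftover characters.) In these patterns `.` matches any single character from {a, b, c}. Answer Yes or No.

No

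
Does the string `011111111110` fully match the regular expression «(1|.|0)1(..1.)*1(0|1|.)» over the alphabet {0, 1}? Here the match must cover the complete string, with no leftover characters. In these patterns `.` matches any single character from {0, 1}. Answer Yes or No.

Yes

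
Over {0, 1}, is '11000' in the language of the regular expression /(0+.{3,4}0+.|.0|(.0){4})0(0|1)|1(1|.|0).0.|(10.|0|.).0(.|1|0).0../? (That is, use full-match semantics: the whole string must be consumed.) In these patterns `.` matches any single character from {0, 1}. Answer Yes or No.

Yes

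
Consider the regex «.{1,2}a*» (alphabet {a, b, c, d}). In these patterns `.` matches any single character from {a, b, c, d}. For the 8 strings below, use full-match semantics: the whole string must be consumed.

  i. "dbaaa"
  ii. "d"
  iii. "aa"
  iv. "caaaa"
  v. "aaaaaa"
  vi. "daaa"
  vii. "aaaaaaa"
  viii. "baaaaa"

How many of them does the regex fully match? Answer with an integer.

i → match
ii → match
iii → match
iv → match
v → match
vi → match
vii → match
viii → match
Total matched: 8

8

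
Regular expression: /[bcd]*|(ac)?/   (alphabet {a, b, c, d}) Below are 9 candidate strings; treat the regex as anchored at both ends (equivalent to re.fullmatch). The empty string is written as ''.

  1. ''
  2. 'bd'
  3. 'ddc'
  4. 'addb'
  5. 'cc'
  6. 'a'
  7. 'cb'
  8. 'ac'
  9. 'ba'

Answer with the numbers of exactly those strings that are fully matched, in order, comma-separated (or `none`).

1 → match
2 → match
3 → match
4 → no match
5 → match
6 → no match
7 → match
8 → match
9 → no match

1, 2, 3, 5, 7, 8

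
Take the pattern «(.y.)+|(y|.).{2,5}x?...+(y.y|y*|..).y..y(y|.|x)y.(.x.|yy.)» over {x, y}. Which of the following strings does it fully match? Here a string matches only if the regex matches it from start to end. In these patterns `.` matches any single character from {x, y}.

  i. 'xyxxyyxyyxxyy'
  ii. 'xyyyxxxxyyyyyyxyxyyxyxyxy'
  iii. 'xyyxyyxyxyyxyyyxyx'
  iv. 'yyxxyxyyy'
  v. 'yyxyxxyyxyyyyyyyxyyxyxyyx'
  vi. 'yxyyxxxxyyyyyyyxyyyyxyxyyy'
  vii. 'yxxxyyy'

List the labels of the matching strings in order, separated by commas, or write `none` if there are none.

i → no match
ii → match
iii → match
iv. 'yyxxyxyyy' → match
v → match
vi → match
vii. 'yxxxyyy' → no match

ii, iii, iv, v, vi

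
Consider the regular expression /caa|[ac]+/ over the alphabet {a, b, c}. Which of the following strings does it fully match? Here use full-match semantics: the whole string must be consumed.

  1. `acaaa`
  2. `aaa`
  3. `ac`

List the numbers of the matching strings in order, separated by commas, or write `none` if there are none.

1 → match
2 → match
3 → match

1, 2, 3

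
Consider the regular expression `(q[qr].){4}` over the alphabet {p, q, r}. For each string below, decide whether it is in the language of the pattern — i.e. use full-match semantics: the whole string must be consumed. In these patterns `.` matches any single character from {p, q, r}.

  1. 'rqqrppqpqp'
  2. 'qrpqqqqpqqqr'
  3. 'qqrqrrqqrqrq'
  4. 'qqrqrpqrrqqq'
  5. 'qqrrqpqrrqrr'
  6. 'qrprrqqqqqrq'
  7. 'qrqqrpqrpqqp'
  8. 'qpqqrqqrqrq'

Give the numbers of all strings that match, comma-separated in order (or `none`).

1 → no match — must start with 'q'
2 → no match
3 → match
4 → match
5 → no match
6 → no match
7 → match
8 → no match

3, 4, 7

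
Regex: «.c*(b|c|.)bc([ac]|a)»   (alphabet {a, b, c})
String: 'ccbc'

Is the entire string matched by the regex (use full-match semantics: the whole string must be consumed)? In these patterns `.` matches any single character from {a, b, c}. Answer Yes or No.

No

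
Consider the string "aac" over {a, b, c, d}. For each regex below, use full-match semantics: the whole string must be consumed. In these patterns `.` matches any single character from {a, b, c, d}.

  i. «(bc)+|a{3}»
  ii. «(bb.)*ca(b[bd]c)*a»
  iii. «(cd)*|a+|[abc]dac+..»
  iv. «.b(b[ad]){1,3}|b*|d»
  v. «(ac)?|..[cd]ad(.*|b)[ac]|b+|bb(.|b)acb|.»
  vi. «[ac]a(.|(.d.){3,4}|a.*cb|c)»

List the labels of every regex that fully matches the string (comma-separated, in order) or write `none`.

i → no match
ii → no match — must end with "a"
iii → no match
iv → no match
v → no match
vi → match

vi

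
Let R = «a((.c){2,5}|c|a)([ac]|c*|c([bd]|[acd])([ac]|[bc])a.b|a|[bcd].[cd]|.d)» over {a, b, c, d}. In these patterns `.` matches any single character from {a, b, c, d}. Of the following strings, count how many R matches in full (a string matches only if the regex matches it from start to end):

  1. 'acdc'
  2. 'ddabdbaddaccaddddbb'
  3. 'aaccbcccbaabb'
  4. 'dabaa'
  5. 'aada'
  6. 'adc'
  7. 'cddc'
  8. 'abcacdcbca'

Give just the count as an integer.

1

1 → no match
2 → no match — must start with 'a'
3 → no match
4 → no match — must start with 'a'
5 → no match
6 → no match
7 → no match — must start with 'a'
8 → match
Total matched: 1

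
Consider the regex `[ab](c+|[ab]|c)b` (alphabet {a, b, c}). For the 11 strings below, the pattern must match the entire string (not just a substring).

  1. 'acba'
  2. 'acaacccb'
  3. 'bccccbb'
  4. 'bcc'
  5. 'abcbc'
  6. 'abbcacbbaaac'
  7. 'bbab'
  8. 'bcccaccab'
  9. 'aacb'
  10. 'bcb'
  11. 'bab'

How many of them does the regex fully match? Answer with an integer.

1 → no match — must end with 'b'
2 → no match
3 → no match
4 → no match — must end with 'b'
5 → no match — must end with 'b'
6 → no match — must end with 'b'
7 → no match
8 → no match
9 → no match
10 → match
11 → match
Total matched: 2

2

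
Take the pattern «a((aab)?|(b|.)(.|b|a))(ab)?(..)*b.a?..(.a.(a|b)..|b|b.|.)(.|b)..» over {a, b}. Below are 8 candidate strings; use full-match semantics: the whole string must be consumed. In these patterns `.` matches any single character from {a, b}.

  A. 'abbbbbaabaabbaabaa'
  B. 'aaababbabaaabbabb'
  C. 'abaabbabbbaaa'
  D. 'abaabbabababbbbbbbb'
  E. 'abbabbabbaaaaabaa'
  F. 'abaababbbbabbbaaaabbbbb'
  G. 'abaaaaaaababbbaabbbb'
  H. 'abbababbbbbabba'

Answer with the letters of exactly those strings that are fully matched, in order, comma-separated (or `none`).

A → match
B → match
C → match
D → match
E → no match
F → match
G → no match
H → match

A, B, C, D, F, H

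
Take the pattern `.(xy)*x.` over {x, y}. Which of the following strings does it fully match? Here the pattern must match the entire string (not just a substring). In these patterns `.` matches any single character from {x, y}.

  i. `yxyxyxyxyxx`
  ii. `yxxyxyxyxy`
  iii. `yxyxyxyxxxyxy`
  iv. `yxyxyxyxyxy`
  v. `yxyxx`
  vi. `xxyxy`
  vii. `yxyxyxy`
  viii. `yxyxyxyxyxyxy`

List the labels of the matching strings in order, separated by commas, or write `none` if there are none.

i, iv, v, vi, vii, viii

i. `yxyxyxyxyxx` → match
ii. `yxxyxyxyxy` → no match
iii → no match
iv. `yxyxyxyxyxy` → match
v. `yxyxx` → match
vi. `xxyxy` → match
vii. `yxyxyxy` → match
viii → match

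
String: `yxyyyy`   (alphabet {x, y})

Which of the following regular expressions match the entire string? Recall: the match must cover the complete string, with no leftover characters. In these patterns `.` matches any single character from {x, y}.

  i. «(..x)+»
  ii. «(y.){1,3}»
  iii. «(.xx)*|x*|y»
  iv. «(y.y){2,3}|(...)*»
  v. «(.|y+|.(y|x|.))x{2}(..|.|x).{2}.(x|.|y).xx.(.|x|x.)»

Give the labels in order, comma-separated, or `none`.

ii, iv

i → no match — must end with `x`
ii → match
iii → no match
iv → match
v → no match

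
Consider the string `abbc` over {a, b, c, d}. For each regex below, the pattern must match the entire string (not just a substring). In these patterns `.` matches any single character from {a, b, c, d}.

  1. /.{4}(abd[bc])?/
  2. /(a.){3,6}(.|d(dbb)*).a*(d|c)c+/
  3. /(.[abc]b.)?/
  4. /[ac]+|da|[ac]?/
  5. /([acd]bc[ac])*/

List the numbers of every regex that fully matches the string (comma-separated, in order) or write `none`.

1 → match
2 → no match
3 → match
4 → no match
5 → no match

1, 3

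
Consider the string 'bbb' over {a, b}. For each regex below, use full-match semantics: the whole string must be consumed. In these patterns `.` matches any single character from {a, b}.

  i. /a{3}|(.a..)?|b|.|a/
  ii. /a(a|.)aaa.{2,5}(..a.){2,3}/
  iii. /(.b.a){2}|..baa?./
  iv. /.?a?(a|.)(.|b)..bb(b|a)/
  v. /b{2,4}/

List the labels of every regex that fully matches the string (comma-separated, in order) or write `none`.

v

i → no match
ii → no match — must start with 'a'
iii → no match
iv → no match
v → match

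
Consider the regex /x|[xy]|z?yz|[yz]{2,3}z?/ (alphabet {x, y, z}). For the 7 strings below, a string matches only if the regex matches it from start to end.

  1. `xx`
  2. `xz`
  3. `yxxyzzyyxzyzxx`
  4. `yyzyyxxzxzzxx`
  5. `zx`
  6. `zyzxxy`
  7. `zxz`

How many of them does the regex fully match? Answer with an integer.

1 → no match
2 → no match
3 → no match
4 → no match
5 → no match
6 → no match
7 → no match
Total matched: 0

0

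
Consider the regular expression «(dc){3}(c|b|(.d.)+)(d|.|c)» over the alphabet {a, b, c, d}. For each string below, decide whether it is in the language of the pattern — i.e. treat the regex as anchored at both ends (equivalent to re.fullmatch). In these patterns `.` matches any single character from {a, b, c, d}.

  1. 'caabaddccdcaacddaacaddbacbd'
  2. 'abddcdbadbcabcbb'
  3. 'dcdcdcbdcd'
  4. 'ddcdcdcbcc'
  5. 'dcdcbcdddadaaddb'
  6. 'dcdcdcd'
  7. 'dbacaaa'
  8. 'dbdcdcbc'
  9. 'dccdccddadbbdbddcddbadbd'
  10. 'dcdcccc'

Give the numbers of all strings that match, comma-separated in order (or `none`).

3

1 → no match — must start with 'dc'
2 → no match — must start with 'dc'
3 → match
4 → no match — must start with 'dc'
5 → no match
6 → no match
7 → no match — must start with 'dc'
8 → no match — must start with 'dc'
9 → no match
10 → no match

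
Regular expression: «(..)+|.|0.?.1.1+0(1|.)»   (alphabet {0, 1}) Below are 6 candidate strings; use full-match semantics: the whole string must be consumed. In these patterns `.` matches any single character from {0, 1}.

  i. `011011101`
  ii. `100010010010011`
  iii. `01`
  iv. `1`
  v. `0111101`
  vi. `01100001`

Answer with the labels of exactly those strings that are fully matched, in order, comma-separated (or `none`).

i, iii, iv, v, vi

i. `011011101` → match
ii → no match
iii. `01` → match
iv. `1` → match
v. `0111101` → match
vi. `01100001` → match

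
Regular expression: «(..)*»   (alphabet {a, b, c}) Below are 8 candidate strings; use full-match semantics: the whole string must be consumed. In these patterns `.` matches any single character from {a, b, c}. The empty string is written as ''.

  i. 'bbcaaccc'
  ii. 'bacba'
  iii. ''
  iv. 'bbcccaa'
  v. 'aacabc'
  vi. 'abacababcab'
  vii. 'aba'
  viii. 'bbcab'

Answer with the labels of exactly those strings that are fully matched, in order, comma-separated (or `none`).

i. 'bbcaaccc' → match
ii. 'bacba' → no match
iii. '' → match
iv. 'bbcccaa' → no match
v. 'aacabc' → match
vi. 'abacababcab' → no match
vii. 'aba' → no match
viii. 'bbcab' → no match

i, iii, v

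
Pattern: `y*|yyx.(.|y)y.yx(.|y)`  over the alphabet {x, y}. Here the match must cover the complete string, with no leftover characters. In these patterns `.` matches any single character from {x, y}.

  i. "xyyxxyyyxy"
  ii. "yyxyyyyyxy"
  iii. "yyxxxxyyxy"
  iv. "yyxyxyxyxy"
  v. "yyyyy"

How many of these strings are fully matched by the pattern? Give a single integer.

3

i → no match
ii → match
iii → no match
iv → match
v → match
Total matched: 3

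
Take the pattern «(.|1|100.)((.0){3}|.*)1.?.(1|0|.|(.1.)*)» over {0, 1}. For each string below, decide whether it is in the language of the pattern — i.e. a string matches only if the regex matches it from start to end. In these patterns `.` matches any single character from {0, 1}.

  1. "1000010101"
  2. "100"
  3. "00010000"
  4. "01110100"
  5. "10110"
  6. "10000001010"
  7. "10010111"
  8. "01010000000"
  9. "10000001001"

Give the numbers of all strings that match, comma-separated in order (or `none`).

1. "1000010101" → match
2. "100" → no match
3. "00010000" → no match
4. "01110100" → match
5. "10110" → match
6. "10000001010" → match
7. "10010111" → match
8. "01010000000" → no match
9. "10000001001" → match

1, 4, 5, 6, 7, 9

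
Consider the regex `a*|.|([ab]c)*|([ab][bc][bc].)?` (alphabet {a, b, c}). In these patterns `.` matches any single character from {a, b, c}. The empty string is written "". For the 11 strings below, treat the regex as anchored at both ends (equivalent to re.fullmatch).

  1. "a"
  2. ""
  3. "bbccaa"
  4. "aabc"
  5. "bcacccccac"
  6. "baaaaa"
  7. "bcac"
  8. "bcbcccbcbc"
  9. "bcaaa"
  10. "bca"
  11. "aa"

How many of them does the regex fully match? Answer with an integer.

4

1. "a" → match
2. "" → match
3. "bbccaa" → no match
4. "aabc" → no match
5. "bcacccccac" → no match
6. "baaaaa" → no match
7. "bcac" → match
8. "bcbcccbcbc" → no match
9. "bcaaa" → no match
10. "bca" → no match
11. "aa" → match
Total matched: 4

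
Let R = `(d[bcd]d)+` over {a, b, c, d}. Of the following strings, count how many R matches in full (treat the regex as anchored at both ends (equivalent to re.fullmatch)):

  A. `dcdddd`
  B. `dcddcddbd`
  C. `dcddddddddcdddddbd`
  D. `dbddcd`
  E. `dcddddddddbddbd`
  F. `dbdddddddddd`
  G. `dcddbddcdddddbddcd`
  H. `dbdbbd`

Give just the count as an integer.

7

A. `dcdddd` → match
B. `dcddcddbd` → match
C → match
D. `dbddcd` → match
E → match
F. `dbdddddddddd` → match
G → match
H. `dbdbbd` → no match
Total matched: 7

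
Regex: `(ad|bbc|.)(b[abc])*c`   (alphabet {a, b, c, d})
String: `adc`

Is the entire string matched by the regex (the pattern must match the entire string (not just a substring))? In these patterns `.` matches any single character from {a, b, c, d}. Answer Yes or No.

Yes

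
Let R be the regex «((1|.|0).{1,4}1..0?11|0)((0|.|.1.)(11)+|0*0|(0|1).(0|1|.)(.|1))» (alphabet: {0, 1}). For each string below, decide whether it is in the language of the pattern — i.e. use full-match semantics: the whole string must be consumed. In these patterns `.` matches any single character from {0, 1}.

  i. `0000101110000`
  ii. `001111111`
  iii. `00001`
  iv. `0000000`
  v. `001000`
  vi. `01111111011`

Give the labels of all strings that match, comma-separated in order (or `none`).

i, iii, iv, vi

i → match
ii → no match
iii → match
iv → match
v → no match
vi → match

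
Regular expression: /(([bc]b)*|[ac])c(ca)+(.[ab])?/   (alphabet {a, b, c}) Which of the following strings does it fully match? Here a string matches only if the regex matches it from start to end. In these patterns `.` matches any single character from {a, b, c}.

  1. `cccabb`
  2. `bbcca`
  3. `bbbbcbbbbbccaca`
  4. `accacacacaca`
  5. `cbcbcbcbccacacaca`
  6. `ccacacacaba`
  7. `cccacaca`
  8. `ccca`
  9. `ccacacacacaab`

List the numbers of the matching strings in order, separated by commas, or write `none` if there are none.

1, 2, 3, 4, 5, 6, 7, 8, 9

1 → match
2 → match
3 → match
4 → match
5 → match
6 → match
7 → match
8 → match
9 → match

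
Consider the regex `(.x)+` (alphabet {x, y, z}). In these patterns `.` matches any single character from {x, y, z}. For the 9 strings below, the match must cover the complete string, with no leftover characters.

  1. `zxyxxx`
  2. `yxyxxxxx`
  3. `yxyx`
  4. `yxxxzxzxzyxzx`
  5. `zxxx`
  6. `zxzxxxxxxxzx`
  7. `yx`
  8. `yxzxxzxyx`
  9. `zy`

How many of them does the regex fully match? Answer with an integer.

1 → match
2 → match
3 → match
4 → no match
5 → match
6 → match
7 → match
8 → no match
9 → no match — must end with `x`
Total matched: 6

6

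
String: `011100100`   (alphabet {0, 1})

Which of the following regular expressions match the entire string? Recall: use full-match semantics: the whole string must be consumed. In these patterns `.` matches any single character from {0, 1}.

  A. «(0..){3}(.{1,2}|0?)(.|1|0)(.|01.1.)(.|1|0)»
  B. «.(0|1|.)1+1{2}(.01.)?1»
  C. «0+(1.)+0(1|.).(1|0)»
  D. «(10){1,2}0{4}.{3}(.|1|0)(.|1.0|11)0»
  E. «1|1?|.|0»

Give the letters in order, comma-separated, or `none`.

C

A → no match
B → no match — must end with `1`
C → match
D → no match — must start with `10`
E → no match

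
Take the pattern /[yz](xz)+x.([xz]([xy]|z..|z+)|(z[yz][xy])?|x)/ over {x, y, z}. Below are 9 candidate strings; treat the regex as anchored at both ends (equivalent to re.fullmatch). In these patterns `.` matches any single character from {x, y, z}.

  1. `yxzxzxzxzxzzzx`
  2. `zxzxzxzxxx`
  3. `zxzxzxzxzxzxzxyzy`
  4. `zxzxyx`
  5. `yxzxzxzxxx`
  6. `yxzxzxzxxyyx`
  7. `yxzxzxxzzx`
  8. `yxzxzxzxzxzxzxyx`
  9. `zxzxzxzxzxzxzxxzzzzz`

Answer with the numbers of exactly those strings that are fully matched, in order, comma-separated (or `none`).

1 → match
2. `zxzxzxzxxx` → match
3 → match
4. `zxzxyx` → match
5. `yxzxzxzxxx` → match
6. `yxzxzxzxxyyx` → no match
7. `yxzxzxxzzx` → match
8 → match
9 → match

1, 2, 3, 4, 5, 7, 8, 9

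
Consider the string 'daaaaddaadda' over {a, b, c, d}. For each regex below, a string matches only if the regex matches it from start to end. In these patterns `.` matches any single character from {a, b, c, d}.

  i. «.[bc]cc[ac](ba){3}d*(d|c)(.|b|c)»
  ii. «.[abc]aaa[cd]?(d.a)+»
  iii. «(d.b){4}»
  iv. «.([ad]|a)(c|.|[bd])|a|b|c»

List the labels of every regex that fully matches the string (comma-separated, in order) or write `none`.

ii

i → no match
ii → match
iii → no match — must end with 'b'
iv → no match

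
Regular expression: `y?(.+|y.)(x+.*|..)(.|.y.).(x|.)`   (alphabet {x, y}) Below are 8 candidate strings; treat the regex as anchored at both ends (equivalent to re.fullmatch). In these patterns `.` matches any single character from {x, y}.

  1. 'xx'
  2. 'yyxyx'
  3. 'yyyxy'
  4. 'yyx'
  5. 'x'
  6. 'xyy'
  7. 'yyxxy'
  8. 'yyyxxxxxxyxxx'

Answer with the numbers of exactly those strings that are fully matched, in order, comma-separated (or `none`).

1 → no match
2 → no match
3 → no match
4 → no match
5 → no match
6 → no match
7 → no match
8 → match

8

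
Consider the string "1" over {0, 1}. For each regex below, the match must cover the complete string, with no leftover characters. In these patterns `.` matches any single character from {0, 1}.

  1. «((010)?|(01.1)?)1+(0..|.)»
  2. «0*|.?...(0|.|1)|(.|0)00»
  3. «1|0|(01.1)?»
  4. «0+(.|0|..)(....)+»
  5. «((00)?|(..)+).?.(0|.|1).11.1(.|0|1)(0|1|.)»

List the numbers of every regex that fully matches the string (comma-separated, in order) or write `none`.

1 → no match
2 → no match
3 → match
4 → no match — must start with "0"
5 → no match

3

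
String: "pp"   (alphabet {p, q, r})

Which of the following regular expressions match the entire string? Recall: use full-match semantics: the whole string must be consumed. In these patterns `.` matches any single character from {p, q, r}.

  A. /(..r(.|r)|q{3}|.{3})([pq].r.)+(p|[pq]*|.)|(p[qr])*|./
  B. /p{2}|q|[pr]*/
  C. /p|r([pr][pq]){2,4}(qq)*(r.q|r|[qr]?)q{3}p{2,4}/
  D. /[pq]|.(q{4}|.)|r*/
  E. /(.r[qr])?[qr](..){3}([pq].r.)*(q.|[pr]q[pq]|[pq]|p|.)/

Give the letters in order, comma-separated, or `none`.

B, D

A → no match
B → match
C → no match
D → match
E → no match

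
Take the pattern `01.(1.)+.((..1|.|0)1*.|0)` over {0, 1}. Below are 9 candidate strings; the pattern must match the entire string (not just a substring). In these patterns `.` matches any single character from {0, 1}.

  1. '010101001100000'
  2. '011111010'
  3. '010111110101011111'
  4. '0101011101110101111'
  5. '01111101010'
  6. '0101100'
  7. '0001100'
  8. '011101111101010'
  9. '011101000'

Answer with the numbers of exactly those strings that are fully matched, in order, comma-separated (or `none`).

2, 3, 4, 5, 6, 8, 9

1 → no match
2 → match
3 → match
4 → match
5 → match
6 → match
7 → no match — must start with '01'
8 → match
9 → match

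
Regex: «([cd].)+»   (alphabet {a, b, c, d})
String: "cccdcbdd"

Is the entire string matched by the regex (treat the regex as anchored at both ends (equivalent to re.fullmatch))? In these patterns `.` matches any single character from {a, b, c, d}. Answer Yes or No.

Yes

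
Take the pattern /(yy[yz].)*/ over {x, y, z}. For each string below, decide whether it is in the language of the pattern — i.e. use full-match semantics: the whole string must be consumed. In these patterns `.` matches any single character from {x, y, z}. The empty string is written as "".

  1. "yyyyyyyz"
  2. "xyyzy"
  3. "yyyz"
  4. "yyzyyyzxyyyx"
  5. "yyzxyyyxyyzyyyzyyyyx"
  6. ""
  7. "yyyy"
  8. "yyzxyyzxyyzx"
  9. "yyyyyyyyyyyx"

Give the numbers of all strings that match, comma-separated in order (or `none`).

1. "yyyyyyyz" → match
2. "xyyzy" → no match
3. "yyyz" → match
4. "yyzyyyzxyyyx" → match
5 → match
6. "" → match
7. "yyyy" → match
8. "yyzxyyzxyyzx" → match
9. "yyyyyyyyyyyx" → match

1, 3, 4, 5, 6, 7, 8, 9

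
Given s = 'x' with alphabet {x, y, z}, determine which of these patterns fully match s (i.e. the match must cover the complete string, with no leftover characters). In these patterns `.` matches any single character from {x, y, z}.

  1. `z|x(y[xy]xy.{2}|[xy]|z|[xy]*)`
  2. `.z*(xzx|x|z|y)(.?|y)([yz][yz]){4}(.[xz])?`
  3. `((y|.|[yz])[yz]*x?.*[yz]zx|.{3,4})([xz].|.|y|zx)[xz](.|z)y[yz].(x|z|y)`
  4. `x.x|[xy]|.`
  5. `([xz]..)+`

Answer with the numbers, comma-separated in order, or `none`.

1, 4

1 → match
2 → no match
3 → no match
4 → match
5 → no match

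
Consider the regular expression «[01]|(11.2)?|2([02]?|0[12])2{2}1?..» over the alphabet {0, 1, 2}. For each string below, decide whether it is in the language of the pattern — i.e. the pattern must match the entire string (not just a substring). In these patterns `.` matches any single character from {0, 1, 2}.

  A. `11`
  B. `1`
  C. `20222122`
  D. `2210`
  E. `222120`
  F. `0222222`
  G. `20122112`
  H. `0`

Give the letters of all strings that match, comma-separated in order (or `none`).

A. `11` → no match
B. `1` → match
C. `20222122` → match
D. `2210` → no match
E. `222120` → match
F. `0222222` → no match
G. `20122112` → match
H. `0` → match

B, C, E, G, H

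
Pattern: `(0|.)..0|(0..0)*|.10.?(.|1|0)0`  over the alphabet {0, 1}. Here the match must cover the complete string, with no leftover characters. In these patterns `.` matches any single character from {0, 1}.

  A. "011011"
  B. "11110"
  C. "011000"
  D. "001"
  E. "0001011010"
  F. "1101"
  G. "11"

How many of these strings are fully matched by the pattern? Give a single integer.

0

A. "011011" → no match
B. "11110" → no match
C. "011000" → no match
D. "001" → no match
E. "0001011010" → no match
F. "1101" → no match
G. "11" → no match
Total matched: 0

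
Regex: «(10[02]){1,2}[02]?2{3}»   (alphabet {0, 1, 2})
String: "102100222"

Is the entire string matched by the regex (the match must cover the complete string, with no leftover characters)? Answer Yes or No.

Yes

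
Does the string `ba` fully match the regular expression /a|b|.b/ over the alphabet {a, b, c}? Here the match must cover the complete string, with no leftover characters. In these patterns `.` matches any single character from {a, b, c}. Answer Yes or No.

No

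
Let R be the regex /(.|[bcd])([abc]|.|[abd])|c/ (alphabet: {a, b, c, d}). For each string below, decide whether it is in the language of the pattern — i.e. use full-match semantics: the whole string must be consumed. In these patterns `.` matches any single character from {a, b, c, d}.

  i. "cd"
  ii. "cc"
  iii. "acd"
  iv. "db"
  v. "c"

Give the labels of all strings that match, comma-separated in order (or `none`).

i → match
ii → match
iii → no match
iv → match
v → match

i, ii, iv, v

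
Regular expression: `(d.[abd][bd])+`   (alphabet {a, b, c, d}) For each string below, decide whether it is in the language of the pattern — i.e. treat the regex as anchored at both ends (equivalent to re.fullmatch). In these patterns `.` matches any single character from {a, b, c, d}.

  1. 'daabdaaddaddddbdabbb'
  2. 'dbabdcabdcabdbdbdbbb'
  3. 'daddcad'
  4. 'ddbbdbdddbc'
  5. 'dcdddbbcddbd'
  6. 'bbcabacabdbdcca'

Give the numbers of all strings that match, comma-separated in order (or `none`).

2

1 → no match
2 → match
3. 'daddcad' → no match
4. 'ddbbdbdddbc' → no match
5. 'dcdddbbcddbd' → no match
6 → no match — must start with 'd'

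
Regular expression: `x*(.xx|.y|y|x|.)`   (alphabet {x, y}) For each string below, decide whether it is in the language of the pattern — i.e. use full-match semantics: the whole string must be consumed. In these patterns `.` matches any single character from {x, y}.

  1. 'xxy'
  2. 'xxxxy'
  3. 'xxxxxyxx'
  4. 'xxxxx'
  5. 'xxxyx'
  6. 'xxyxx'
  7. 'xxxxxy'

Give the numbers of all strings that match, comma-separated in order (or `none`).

1 → match
2 → match
3 → match
4 → match
5 → no match
6 → match
7 → match

1, 2, 3, 4, 6, 7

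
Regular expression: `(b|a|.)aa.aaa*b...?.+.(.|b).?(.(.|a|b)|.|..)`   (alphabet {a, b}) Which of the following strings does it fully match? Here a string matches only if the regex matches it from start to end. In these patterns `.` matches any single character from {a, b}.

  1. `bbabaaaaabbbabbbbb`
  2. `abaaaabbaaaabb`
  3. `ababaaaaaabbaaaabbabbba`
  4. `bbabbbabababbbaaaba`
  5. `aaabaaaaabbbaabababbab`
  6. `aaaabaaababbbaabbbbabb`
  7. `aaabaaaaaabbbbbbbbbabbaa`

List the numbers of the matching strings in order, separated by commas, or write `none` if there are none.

5, 7

1 → no match
2 → no match
3 → no match
4 → no match
5 → match
6 → no match
7 → match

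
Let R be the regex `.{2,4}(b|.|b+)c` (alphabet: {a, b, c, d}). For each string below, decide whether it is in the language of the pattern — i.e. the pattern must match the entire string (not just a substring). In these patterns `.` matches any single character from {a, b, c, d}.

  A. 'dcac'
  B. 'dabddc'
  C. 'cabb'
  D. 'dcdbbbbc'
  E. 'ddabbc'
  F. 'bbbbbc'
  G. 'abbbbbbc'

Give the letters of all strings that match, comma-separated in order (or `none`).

A, B, D, E, F, G

A. 'dcac' → match
B. 'dabddc' → match
C. 'cabb' → no match — must end with 'c'
D. 'dcdbbbbc' → match
E. 'ddabbc' → match
F. 'bbbbbc' → match
G. 'abbbbbbc' → match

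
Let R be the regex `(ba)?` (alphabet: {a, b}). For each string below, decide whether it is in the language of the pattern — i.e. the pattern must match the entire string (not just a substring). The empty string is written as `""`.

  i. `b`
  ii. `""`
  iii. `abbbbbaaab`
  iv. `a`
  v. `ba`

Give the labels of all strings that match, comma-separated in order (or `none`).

i → no match
ii → match
iii → no match
iv → no match
v → match

ii, v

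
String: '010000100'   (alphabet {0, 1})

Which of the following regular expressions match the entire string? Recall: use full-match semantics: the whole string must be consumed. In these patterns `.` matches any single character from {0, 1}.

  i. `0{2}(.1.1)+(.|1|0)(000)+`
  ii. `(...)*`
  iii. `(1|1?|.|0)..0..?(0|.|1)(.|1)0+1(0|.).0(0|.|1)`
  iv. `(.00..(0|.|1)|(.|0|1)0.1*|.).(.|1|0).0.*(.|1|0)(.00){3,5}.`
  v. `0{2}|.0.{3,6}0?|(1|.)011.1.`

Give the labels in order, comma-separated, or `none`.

i → no match — must end with '000'
ii → match
iii → no match
iv → no match
v → no match

ii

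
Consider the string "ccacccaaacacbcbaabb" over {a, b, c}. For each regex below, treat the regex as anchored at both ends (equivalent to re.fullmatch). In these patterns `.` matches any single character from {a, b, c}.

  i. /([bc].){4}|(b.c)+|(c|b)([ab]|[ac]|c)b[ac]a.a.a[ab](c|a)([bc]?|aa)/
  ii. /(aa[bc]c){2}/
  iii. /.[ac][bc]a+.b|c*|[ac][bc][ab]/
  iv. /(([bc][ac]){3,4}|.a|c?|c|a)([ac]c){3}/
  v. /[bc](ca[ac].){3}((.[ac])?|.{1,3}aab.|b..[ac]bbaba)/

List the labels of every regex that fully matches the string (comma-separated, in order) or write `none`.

v

i → no match
ii → no match — must start with "aa"
iii → no match
iv → no match — must end with "c"
v → match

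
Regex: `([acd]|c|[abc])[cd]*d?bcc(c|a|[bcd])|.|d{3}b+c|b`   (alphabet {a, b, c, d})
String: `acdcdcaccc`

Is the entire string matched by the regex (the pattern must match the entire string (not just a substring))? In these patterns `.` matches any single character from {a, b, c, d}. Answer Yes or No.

No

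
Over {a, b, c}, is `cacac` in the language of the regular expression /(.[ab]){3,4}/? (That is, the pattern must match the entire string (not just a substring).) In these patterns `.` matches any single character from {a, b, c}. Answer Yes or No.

No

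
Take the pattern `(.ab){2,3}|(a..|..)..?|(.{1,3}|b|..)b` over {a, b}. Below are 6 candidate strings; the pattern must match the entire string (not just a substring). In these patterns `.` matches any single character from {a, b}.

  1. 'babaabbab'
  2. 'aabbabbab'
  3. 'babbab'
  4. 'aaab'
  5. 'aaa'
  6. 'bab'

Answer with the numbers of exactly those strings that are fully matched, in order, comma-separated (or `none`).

1. 'babaabbab' → match
2. 'aabbabbab' → match
3. 'babbab' → match
4. 'aaab' → match
5. 'aaa' → match
6. 'bab' → match

1, 2, 3, 4, 5, 6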